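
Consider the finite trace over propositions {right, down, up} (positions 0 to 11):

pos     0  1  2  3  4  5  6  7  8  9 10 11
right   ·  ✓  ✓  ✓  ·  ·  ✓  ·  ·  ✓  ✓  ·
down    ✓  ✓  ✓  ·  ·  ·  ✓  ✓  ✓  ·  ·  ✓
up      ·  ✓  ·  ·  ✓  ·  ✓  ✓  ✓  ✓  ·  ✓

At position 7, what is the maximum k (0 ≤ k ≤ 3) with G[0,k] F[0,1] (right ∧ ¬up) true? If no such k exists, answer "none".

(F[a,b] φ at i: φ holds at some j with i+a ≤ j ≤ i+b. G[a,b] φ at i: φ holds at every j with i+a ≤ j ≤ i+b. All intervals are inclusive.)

none

F[0,1] (right ∧ ¬up) must hold from j=7 onward; find where it first fails.
  j=7: fails → no k works.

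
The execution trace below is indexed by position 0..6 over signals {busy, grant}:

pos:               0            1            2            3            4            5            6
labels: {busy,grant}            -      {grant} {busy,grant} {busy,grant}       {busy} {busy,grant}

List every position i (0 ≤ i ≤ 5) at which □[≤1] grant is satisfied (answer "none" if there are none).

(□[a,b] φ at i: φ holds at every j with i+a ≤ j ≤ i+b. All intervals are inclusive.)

2, 3

Evaluate at each i in [0,5]:
  i=0: ✗ (fails at j=1)
  i=1: ✗ (fails at j=1)
  i=2: ✓ (all of [2,3])
  i=3: ✓ (all of [3,4])
  i=4: ✗ (fails at j=5)
  i=5: ✗ (fails at j=5)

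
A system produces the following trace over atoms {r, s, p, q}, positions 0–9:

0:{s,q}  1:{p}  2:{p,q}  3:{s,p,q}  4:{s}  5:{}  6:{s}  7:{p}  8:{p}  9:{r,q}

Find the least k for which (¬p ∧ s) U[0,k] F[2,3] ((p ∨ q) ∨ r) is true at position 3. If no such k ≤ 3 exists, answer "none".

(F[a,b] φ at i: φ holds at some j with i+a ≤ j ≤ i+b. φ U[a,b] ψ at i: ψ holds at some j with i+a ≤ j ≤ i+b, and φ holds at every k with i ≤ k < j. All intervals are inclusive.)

Need earliest j ≥ 3 with F[2,3] ((p ∨ q) ∨ r), and (¬p ∧ s) at every k in [3,j-1].
  j=3: rhs fails.
  j=4: rhs holds but lhs fails at k=3.
  j=5: rhs holds but lhs fails at k=3.
  j=6: rhs holds but lhs fails at k=3.
No witness within the range → none.

none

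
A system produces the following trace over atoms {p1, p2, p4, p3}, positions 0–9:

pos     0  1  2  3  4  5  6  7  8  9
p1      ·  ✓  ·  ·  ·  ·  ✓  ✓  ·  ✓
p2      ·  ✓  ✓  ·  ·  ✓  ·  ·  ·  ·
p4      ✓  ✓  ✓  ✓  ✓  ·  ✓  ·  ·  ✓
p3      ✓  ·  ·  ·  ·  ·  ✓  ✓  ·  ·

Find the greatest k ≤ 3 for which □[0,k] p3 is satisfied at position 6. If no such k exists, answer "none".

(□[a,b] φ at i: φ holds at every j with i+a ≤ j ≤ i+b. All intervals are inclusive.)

p3 must hold from j=6 onward; find where it first fails.
  j=6: holds
  j=7: holds
  j=8: fails
Holds on [6,7], so largest k = 1.

1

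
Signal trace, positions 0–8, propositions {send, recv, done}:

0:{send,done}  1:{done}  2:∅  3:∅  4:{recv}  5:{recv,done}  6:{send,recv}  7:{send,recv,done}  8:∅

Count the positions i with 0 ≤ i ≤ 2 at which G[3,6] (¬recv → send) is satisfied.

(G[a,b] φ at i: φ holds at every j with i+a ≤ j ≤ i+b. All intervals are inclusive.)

1

Evaluate at each i in [0,2]:
  i=0: ✗ (fails at j=3)
  i=1: ✓ (all of [4,7])
  i=2: ✗ (fails at j=8)
Positions where it holds: {1} → 1.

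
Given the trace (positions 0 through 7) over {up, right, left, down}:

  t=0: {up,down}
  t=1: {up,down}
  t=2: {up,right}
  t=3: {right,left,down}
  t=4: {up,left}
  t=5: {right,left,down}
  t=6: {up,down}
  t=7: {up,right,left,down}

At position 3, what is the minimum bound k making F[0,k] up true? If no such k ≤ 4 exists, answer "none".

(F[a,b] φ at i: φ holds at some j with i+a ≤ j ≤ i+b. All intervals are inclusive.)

1

Scan j = 3,4,… for up:
  j=3: fails
  j=4: holds
First hit at j=4, so smallest k = 4-3 = 1.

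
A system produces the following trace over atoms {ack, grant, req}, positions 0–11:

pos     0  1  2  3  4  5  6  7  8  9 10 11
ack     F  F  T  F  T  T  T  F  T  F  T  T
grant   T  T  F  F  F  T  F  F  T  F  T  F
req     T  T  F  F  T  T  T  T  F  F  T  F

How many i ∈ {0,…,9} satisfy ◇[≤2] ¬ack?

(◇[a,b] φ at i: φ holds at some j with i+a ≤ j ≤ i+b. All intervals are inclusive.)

Evaluate at each i in [0,9]:
  i=0: ✓ (witness j=0)
  i=1: ✓ (witness j=1)
  i=2: ✓ (witness j=3)
  i=3: ✓ (witness j=3)
  i=4: ✗ (none in [4,6])
  i=5: ✓ (witness j=7)
  i=6: ✓ (witness j=7)
  i=7: ✓ (witness j=7)
  i=8: ✓ (witness j=9)
  i=9: ✓ (witness j=9)
Positions where it holds: {0, 1, 2, 3, 5, 6, 7, 8, 9} → 9.

9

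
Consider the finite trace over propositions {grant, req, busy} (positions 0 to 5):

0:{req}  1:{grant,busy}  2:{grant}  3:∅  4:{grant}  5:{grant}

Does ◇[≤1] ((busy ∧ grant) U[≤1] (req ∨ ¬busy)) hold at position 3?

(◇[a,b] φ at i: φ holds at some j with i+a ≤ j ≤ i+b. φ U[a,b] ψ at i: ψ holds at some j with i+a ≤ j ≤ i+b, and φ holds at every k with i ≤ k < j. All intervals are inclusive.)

Check ((busy ∧ grant) U[≤1] (req ∨ ¬busy)) at each j in [3,4]:
  j=3: holds
  j=4: holds
Found at j=3 → formula holds.

Holds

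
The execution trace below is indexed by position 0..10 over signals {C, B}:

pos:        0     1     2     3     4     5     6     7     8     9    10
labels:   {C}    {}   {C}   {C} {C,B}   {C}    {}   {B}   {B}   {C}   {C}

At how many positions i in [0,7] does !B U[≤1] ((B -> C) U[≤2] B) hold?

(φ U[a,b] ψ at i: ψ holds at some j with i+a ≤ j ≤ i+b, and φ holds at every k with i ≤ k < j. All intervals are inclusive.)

7

Evaluate at each i in [0,7]:
  i=0: ✗ (no rhs in [0,1])
  i=1: ✓ (rhs at j=2; lhs holds on [1,1])
  i=2: ✓ (rhs at j=2)
  i=3: ✓ (rhs at j=3)
  i=4: ✓ (rhs at j=4)
  i=5: ✓ (rhs at j=5)
  i=6: ✓ (rhs at j=6)
  i=7: ✓ (rhs at j=7)
Positions where it holds: {1, 2, 3, 4, 5, 6, 7} → 7.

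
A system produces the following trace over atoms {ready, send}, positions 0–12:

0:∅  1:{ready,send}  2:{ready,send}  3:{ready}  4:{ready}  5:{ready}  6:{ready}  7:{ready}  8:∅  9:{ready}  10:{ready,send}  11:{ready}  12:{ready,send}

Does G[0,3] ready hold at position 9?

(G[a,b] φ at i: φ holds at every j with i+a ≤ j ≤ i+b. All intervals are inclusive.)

Check ready at every j in [9,12]:
  j=9: true
  j=10: true
  j=11: true
  j=12: true
All positions satisfy it → formula holds.

Yes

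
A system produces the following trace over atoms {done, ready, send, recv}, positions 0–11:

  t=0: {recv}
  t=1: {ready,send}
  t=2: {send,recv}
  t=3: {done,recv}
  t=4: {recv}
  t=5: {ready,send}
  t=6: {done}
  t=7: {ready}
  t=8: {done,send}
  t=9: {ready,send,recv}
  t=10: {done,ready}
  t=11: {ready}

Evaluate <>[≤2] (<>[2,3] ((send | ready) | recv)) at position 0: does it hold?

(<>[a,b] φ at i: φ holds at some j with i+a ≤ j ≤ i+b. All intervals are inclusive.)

Check <>[2,3] ((send | ready) | recv) at each j in [0,2]:
  j=0: holds (witness at 2)
  j=1: holds (witness at 3)
  j=2: holds (witness at 4)
Found at j=0 → formula holds.

True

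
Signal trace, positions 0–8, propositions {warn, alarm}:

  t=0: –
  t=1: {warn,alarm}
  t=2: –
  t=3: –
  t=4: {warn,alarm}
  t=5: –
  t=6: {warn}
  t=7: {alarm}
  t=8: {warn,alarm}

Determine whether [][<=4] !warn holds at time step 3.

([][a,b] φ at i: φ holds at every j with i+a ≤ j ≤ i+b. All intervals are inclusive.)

Check !warn at every j in [3,7]:
  j=3: true
  j=4: false
  j=5: true
  j=6: false
  j=7: true
Fails at j=4 → formula fails.

False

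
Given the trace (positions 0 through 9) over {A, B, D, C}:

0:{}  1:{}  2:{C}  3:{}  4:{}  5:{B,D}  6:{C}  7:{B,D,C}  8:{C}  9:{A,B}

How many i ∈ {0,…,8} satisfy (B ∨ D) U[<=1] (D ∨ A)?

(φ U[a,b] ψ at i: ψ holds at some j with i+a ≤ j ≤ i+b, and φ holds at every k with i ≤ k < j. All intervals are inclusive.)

2

Evaluate at each i in [0,8]:
  i=0: ✗ (no rhs in [0,1])
  i=1: ✗ (no rhs in [1,2])
  i=2: ✗ (no rhs in [2,3])
  i=3: ✗ (no rhs in [3,4])
  i=4: ✗ (lhs fails at k=4 before rhs at j=5)
  i=5: ✓ (rhs at j=5)
  i=6: ✗ (lhs fails at k=6 before rhs at j=7)
  i=7: ✓ (rhs at j=7)
  i=8: ✗ (lhs fails at k=8 before rhs at j=9)
Positions where it holds: {5, 7} → 2.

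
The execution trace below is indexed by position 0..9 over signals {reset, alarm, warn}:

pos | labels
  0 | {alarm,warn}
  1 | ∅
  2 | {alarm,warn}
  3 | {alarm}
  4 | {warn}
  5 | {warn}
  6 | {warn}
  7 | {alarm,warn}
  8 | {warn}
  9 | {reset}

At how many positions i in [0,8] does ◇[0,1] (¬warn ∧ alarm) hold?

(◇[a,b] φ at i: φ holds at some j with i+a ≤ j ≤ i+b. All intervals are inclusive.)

Evaluate at each i in [0,8]:
  i=0: ✗ (none in [0,1])
  i=1: ✗ (none in [1,2])
  i=2: ✓ (witness j=3)
  i=3: ✓ (witness j=3)
  i=4: ✗ (none in [4,5])
  i=5: ✗ (none in [5,6])
  i=6: ✗ (none in [6,7])
  i=7: ✗ (none in [7,8])
  i=8: ✗ (none in [8,9])
Positions where it holds: {2, 3} → 2.

2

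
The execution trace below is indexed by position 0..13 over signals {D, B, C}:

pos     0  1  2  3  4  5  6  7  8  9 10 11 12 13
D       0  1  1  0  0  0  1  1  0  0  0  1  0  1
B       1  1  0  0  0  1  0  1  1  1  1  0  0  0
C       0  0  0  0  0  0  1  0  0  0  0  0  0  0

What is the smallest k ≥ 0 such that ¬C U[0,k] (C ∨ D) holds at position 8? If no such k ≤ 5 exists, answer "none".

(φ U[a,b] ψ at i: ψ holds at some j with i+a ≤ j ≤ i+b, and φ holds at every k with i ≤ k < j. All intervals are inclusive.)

3

Need earliest j ≥ 8 with (C ∨ D), and ¬C at every k in [8,j-1].
  j=8: rhs fails.
  j=9: rhs fails.
  j=10: rhs fails.
  j=11: rhs holds; lhs holds on [8,10]. k = 3.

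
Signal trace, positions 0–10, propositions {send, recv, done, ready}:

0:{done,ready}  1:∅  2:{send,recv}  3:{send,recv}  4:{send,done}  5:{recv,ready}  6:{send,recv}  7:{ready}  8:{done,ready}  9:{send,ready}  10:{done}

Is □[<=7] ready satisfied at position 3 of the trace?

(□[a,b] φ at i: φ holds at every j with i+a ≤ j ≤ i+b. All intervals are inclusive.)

Check ready at every j in [3,10]:
  j=3: false
  j=4: false
  j=5: true
  j=6: false
  j=7: true
  j=8: true
  j=9: true
  j=10: false
Fails at j=3 → formula fails.

No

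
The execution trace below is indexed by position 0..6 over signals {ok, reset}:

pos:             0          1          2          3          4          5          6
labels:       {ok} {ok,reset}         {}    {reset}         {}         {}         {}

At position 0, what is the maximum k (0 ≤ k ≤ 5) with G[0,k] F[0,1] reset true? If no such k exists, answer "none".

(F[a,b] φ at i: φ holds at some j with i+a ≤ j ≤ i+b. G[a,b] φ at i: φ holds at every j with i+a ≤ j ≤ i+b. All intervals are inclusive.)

F[0,1] reset must hold from j=0 onward; find where it first fails.
  j=0: holds
  j=1: holds
  j=2: holds
  j=3: holds
  j=4: fails
Holds on [0,3], so largest k = 3.

3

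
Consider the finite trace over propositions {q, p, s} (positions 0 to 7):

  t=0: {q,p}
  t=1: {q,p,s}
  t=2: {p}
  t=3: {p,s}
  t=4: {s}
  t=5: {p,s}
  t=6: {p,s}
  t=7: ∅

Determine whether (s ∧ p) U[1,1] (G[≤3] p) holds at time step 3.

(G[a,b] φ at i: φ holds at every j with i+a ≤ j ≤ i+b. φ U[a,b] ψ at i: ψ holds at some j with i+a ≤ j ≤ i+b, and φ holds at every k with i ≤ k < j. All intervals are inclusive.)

No

Need some j in [4,4] with G[≤3] p, and (s ∧ p) at every k in [3,j-1].
  j=4: G[≤3] p — fails at 4.
No j in the window works → until fails.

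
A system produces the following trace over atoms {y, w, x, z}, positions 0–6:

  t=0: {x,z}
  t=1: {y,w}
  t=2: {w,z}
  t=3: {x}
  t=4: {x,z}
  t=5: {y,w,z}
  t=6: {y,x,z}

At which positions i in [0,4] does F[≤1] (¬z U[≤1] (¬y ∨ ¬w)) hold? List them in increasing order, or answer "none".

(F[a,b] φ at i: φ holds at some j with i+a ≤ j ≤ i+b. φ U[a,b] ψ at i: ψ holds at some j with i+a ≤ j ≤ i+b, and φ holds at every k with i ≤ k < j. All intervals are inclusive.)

0, 1, 2, 3, 4

Evaluate at each i in [0,4]:
  i=0: ✓ (witness j=0)
  i=1: ✓ (witness j=1)
  i=2: ✓ (witness j=2)
  i=3: ✓ (witness j=3)
  i=4: ✓ (witness j=4)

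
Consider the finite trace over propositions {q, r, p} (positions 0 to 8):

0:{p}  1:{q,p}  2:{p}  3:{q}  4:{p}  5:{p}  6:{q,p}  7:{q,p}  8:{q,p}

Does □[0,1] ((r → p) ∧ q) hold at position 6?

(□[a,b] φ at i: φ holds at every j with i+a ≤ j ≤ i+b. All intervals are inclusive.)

True

Check ((r → p) ∧ q) at every j in [6,7]:
  j=6: true
  j=7: true
All positions satisfy it → formula holds.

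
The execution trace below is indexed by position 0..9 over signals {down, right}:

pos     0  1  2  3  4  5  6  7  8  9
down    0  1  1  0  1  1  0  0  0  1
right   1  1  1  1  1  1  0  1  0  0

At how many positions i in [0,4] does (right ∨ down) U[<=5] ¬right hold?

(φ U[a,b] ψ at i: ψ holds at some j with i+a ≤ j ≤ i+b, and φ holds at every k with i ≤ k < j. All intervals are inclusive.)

Evaluate at each i in [0,4]:
  i=0: ✗ (no rhs in [0,5])
  i=1: ✓ (rhs at j=6; lhs holds on [1,5])
  i=2: ✓ (rhs at j=6; lhs holds on [2,5])
  i=3: ✓ (rhs at j=6; lhs holds on [3,5])
  i=4: ✓ (rhs at j=6; lhs holds on [4,5])
Positions where it holds: {1, 2, 3, 4} → 4.

4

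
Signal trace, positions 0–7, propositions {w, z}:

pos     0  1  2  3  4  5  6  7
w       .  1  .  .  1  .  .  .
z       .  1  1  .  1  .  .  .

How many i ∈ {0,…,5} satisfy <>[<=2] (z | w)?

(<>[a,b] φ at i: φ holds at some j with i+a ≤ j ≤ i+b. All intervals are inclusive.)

5

Evaluate at each i in [0,5]:
  i=0: ✓ (witness j=1)
  i=1: ✓ (witness j=1)
  i=2: ✓ (witness j=2)
  i=3: ✓ (witness j=4)
  i=4: ✓ (witness j=4)
  i=5: ✗ (none in [5,7])
Positions where it holds: {0, 1, 2, 3, 4} → 5.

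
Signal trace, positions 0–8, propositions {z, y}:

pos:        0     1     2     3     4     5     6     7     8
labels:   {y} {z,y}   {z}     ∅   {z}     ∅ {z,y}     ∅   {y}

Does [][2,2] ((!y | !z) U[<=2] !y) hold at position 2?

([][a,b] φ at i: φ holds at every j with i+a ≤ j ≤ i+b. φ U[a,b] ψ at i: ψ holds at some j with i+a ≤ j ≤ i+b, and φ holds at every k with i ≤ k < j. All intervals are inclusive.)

Holds

Check ((!y | !z) U[<=2] !y) at every j in [4,4]:
  j=4: holds
All positions satisfy it → formula holds.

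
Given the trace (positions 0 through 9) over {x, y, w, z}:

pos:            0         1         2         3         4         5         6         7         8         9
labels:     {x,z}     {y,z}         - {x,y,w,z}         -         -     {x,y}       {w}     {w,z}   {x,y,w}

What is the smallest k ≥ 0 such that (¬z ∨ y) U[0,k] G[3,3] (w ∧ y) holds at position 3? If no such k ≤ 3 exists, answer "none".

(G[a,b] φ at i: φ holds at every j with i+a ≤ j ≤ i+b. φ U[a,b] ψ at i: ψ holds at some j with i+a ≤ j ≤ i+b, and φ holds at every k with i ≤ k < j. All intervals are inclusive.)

3

Need earliest j ≥ 3 with G[3,3] (w ∧ y), and (¬z ∨ y) at every k in [3,j-1].
  j=3: rhs fails.
  j=4: rhs fails.
  j=5: rhs fails.
  j=6: rhs holds; lhs holds on [3,5]. k = 3.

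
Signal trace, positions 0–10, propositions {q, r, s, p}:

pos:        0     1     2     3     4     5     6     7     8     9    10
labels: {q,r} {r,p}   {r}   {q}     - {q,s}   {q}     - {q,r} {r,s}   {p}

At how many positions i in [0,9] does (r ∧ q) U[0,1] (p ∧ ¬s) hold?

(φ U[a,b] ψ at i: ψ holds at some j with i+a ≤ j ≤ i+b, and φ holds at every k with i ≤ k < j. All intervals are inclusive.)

2

Evaluate at each i in [0,9]:
  i=0: ✓ (rhs at j=1; lhs holds on [0,0])
  i=1: ✓ (rhs at j=1)
  i=2: ✗ (no rhs in [2,3])
  i=3: ✗ (no rhs in [3,4])
  i=4: ✗ (no rhs in [4,5])
  i=5: ✗ (no rhs in [5,6])
  i=6: ✗ (no rhs in [6,7])
  i=7: ✗ (no rhs in [7,8])
  i=8: ✗ (no rhs in [8,9])
  i=9: ✗ (lhs fails at k=9 before rhs at j=10)
Positions where it holds: {0, 1} → 2.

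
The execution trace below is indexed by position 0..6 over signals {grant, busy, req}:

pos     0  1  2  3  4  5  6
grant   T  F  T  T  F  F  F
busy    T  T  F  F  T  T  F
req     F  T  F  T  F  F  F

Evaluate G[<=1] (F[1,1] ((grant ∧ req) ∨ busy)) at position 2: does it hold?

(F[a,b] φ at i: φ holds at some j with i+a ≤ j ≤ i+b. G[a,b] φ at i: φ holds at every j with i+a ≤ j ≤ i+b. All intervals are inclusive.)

Check F[1,1] ((grant ∧ req) ∨ busy) at every j in [2,3]:
  j=2: holds (witness at 3)
  j=3: holds (witness at 4)
All positions satisfy it → formula holds.

Yes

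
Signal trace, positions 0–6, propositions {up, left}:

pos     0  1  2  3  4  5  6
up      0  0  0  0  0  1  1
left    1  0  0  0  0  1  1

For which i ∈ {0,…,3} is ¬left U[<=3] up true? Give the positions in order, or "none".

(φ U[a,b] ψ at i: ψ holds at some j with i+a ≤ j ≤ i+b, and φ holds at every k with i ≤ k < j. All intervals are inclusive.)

Evaluate at each i in [0,3]:
  i=0: ✗ (no rhs in [0,3])
  i=1: ✗ (no rhs in [1,4])
  i=2: ✓ (rhs at j=5; lhs holds on [2,4])
  i=3: ✓ (rhs at j=5; lhs holds on [3,4])

2, 3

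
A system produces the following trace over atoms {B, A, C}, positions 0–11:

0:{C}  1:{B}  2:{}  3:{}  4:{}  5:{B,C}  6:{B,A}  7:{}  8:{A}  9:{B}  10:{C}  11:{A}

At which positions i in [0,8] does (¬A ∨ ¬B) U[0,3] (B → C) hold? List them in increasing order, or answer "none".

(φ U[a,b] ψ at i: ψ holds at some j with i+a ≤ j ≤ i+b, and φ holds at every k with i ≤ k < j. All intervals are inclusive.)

0, 1, 2, 3, 4, 5, 7, 8

Evaluate at each i in [0,8]:
  i=0: ✓ (rhs at j=0)
  i=1: ✓ (rhs at j=2; lhs holds on [1,1])
  i=2: ✓ (rhs at j=2)
  i=3: ✓ (rhs at j=3)
  i=4: ✓ (rhs at j=4)
  i=5: ✓ (rhs at j=5)
  i=6: ✗ (lhs fails at k=6 before rhs at j=7)
  i=7: ✓ (rhs at j=7)
  i=8: ✓ (rhs at j=8)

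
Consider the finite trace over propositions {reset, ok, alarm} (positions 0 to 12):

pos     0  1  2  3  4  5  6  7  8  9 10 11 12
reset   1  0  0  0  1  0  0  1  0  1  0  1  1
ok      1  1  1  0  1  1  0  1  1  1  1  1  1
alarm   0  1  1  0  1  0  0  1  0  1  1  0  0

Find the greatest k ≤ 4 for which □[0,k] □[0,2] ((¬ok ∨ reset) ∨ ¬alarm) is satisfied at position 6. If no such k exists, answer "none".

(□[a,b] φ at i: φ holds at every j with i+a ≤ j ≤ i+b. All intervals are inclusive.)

□[0,2] ((¬ok ∨ reset) ∨ ¬alarm) must hold from j=6 onward; find where it first fails.
  j=6: holds
  j=7: holds
  j=8: fails
Holds on [6,7], so largest k = 1.

1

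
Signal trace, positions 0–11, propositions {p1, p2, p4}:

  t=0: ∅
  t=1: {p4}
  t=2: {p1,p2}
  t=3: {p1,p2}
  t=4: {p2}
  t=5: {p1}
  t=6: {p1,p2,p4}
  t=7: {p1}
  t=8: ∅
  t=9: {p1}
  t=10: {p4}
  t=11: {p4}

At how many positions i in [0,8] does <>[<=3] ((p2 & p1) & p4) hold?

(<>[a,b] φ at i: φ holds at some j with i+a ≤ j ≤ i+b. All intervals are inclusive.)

4

Evaluate at each i in [0,8]:
  i=0: ✗ (none in [0,3])
  i=1: ✗ (none in [1,4])
  i=2: ✗ (none in [2,5])
  i=3: ✓ (witness j=6)
  i=4: ✓ (witness j=6)
  i=5: ✓ (witness j=6)
  i=6: ✓ (witness j=6)
  i=7: ✗ (none in [7,10])
  i=8: ✗ (none in [8,11])
Positions where it holds: {3, 4, 5, 6} → 4.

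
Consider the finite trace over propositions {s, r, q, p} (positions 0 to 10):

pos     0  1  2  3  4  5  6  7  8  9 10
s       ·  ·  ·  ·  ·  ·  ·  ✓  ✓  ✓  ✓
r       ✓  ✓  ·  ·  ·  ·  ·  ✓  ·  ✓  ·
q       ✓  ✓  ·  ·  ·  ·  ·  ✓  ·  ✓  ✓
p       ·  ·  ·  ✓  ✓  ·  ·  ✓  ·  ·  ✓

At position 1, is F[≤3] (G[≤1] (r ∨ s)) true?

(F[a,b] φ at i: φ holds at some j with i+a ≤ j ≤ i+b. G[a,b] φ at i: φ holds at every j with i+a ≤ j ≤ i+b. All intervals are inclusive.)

Check G[≤1] (r ∨ s) at each j in [1,4]:
  j=1: fails at 2
  j=2: fails at 2
  j=3: fails at 3
  j=4: fails at 4
No position in the window satisfies it → formula fails.

Does not hold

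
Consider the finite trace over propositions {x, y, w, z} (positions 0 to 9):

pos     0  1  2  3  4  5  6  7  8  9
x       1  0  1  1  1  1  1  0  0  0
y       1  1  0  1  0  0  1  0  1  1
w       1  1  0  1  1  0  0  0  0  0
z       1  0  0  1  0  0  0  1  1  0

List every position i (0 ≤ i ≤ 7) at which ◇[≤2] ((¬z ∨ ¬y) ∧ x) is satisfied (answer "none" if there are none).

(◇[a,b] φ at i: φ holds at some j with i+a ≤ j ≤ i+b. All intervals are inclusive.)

Evaluate at each i in [0,7]:
  i=0: ✓ (witness j=2)
  i=1: ✓ (witness j=2)
  i=2: ✓ (witness j=2)
  i=3: ✓ (witness j=4)
  i=4: ✓ (witness j=4)
  i=5: ✓ (witness j=5)
  i=6: ✓ (witness j=6)
  i=7: ✗ (none in [7,9])

0, 1, 2, 3, 4, 5, 6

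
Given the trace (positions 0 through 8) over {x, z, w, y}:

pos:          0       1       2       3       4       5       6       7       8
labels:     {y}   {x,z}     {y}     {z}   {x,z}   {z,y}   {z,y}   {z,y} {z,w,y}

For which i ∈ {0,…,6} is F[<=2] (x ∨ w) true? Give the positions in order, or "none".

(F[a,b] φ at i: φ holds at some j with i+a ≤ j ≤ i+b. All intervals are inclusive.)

0, 1, 2, 3, 4, 6

Evaluate at each i in [0,6]:
  i=0: ✓ (witness j=1)
  i=1: ✓ (witness j=1)
  i=2: ✓ (witness j=4)
  i=3: ✓ (witness j=4)
  i=4: ✓ (witness j=4)
  i=5: ✗ (none in [5,7])
  i=6: ✓ (witness j=8)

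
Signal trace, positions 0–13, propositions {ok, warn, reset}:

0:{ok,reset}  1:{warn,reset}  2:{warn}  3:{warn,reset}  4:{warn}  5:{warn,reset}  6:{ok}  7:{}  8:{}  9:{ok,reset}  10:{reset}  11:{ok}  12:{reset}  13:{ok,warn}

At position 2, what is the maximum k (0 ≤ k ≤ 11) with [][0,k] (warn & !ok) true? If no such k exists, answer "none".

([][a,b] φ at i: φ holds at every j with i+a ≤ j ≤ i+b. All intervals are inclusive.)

(warn & !ok) must hold from j=2 onward; find where it first fails.
  j=2: holds
  j=3: holds
  j=4: holds
  j=5: holds
  j=6: fails
Holds on [2,5], so largest k = 3.

3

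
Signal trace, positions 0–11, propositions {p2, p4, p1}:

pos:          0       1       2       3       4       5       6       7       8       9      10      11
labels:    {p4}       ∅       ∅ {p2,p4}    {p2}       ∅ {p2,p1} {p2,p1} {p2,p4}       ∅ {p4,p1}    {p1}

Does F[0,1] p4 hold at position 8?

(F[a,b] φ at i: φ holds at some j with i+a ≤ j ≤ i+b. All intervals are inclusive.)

Check p4 at each j in [8,9]:
  j=8: true
  j=9: false
Found at j=8 → formula holds.

Holds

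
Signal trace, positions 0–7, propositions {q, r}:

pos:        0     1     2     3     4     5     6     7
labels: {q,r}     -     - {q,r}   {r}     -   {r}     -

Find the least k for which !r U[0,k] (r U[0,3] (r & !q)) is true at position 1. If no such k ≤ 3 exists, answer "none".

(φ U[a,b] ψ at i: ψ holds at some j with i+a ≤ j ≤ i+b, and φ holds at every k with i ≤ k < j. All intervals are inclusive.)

2

Need earliest j ≥ 1 with (r U[0,3] (r & !q)), and !r at every k in [1,j-1].
  j=1: rhs fails.
  j=2: rhs fails.
  j=3: rhs holds; lhs holds on [1,2]. k = 2.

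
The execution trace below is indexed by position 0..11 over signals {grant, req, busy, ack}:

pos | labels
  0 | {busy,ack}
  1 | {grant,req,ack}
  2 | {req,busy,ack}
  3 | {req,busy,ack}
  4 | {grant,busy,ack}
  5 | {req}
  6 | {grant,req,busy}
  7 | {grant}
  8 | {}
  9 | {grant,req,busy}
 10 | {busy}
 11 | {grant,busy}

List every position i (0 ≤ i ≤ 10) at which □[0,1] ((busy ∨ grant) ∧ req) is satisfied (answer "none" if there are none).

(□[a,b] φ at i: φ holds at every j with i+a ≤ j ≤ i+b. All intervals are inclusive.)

1, 2

Evaluate at each i in [0,10]:
  i=0: ✗ (fails at j=0)
  i=1: ✓ (all of [1,2])
  i=2: ✓ (all of [2,3])
  i=3: ✗ (fails at j=4)
  i=4: ✗ (fails at j=4)
  i=5: ✗ (fails at j=5)
  i=6: ✗ (fails at j=7)
  i=7: ✗ (fails at j=7)
  i=8: ✗ (fails at j=8)
  i=9: ✗ (fails at j=10)
  i=10: ✗ (fails at j=10)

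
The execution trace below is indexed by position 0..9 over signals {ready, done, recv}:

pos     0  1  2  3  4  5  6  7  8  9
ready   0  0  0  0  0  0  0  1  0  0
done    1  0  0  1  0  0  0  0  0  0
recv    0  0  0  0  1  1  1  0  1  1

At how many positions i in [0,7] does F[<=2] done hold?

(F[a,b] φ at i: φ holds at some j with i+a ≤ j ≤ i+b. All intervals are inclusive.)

4

Evaluate at each i in [0,7]:
  i=0: ✓ (witness j=0)
  i=1: ✓ (witness j=3)
  i=2: ✓ (witness j=3)
  i=3: ✓ (witness j=3)
  i=4: ✗ (none in [4,6])
  i=5: ✗ (none in [5,7])
  i=6: ✗ (none in [6,8])
  i=7: ✗ (none in [7,9])
Positions where it holds: {0, 1, 2, 3} → 4.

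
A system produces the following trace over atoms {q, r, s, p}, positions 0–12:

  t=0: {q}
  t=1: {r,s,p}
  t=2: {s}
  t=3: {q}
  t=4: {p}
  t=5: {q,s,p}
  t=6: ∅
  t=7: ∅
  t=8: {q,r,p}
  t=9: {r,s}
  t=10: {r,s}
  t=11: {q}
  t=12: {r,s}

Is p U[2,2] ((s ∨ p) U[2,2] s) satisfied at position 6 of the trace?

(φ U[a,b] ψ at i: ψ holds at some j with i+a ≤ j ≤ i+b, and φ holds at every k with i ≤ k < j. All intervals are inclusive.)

False

Need some j in [8,8] with ((s ∨ p) U[2,2] s), and p at every k in [6,j-1].
  j=8: ((s ∨ p) U[2,2] s) holds, but p fails at k=6 → not this j.
No j in the window works → until fails.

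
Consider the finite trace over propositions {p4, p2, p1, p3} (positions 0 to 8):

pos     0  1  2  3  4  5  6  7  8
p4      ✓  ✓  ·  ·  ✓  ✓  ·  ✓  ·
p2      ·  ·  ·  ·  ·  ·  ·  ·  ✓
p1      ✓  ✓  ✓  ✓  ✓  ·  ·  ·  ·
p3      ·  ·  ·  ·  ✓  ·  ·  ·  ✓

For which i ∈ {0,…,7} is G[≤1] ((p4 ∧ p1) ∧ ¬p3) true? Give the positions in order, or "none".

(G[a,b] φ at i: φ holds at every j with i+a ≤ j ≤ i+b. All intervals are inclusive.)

0

Evaluate at each i in [0,7]:
  i=0: ✓ (all of [0,1])
  i=1: ✗ (fails at j=2)
  i=2: ✗ (fails at j=2)
  i=3: ✗ (fails at j=3)
  i=4: ✗ (fails at j=4)
  i=5: ✗ (fails at j=5)
  i=6: ✗ (fails at j=6)
  i=7: ✗ (fails at j=7)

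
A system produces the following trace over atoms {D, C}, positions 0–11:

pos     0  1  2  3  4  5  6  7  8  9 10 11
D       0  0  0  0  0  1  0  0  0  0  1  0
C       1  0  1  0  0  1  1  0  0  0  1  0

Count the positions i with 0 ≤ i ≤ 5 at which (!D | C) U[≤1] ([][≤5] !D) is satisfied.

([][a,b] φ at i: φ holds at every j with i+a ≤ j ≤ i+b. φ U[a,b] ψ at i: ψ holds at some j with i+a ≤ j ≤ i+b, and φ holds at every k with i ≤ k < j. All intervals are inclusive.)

Evaluate at each i in [0,5]:
  i=0: ✗ (no rhs in [0,1])
  i=1: ✗ (no rhs in [1,2])
  i=2: ✗ (no rhs in [2,3])
  i=3: ✗ (no rhs in [3,4])
  i=4: ✗ (no rhs in [4,5])
  i=5: ✗ (no rhs in [5,6])
Positions where it holds: {} → 0.

0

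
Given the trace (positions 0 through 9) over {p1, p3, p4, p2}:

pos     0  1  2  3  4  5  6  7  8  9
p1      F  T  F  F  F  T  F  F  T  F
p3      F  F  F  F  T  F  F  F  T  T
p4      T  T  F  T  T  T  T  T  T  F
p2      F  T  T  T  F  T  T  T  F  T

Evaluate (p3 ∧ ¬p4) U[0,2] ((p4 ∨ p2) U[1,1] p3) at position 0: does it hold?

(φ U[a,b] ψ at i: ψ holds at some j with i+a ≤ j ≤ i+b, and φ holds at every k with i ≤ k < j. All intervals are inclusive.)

Need some j in [0,2] with ((p4 ∨ p2) U[1,1] p3), and (p3 ∧ ¬p4) at every k in [0,j-1].
  j=0: ((p4 ∨ p2) U[1,1] p3) — fails.
  j=1: ((p4 ∨ p2) U[1,1] p3) — fails.
  j=2: ((p4 ∨ p2) U[1,1] p3) — fails.
No j in the window works → until fails.

Does not hold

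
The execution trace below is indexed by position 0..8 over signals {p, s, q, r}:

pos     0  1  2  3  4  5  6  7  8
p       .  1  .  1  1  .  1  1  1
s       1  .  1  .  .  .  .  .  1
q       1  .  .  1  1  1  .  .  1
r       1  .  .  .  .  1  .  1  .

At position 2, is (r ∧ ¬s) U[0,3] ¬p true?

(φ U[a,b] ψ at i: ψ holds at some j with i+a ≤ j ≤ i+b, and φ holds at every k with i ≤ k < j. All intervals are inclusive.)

True

Need some j in [2,5] with ¬p, and (r ∧ ¬s) at every k in [2,j-1].
  j=2: ¬p holds; no prefix to check → satisfied.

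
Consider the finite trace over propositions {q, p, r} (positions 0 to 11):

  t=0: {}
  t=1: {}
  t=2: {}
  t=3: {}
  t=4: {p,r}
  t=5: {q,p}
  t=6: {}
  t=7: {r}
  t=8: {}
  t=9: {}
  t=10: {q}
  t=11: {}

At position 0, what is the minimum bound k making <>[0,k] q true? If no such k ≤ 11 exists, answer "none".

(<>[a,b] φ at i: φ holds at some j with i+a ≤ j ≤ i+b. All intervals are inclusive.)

Scan j = 0,1,… for q:
  j=0: fails
  j=1: fails
  j=2: fails
  j=3: fails
  j=4: fails
  j=5: holds
First hit at j=5, so smallest k = 5-0 = 5.

5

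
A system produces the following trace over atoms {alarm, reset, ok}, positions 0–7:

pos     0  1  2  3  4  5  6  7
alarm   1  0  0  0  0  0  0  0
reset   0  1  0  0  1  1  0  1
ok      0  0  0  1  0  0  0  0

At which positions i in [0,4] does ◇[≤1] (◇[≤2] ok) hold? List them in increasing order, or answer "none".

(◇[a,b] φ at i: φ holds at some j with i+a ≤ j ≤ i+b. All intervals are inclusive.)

0, 1, 2, 3

Evaluate at each i in [0,4]:
  i=0: ✓ (witness j=1)
  i=1: ✓ (witness j=1)
  i=2: ✓ (witness j=2)
  i=3: ✓ (witness j=3)
  i=4: ✗ (none in [4,5])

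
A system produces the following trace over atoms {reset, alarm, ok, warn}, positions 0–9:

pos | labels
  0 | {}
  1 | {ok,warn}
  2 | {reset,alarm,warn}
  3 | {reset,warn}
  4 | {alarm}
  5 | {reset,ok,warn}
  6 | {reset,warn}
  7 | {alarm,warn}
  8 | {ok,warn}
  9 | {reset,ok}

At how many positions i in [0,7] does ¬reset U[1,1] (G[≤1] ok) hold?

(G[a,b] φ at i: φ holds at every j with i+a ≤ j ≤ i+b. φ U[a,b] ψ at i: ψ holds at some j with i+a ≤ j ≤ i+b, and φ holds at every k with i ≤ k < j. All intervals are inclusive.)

1

Evaluate at each i in [0,7]:
  i=0: ✗ (no rhs in [1,1])
  i=1: ✗ (no rhs in [2,2])
  i=2: ✗ (no rhs in [3,3])
  i=3: ✗ (no rhs in [4,4])
  i=4: ✗ (no rhs in [5,5])
  i=5: ✗ (no rhs in [6,6])
  i=6: ✗ (no rhs in [7,7])
  i=7: ✓ (rhs at j=8; lhs holds on [7,7])
Positions where it holds: {7} → 1.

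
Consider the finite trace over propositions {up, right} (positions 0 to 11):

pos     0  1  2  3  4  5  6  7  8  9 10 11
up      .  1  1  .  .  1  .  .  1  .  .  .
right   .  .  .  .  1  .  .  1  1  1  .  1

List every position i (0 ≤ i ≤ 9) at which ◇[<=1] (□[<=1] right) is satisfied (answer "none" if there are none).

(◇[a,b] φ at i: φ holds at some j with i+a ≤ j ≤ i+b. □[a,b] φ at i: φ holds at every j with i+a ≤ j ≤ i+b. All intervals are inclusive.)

6, 7, 8

Evaluate at each i in [0,9]:
  i=0: ✗ (none in [0,1])
  i=1: ✗ (none in [1,2])
  i=2: ✗ (none in [2,3])
  i=3: ✗ (none in [3,4])
  i=4: ✗ (none in [4,5])
  i=5: ✗ (none in [5,6])
  i=6: ✓ (witness j=7)
  i=7: ✓ (witness j=7)
  i=8: ✓ (witness j=8)
  i=9: ✗ (none in [9,10])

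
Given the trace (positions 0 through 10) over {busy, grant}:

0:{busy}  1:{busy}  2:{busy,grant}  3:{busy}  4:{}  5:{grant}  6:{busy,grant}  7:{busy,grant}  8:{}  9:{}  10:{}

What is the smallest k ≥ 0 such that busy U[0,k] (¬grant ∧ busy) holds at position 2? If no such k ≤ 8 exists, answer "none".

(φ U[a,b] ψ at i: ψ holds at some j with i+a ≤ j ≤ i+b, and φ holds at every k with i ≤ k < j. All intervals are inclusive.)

1

Need earliest j ≥ 2 with (¬grant ∧ busy), and busy at every k in [2,j-1].
  j=2: rhs fails.
  j=3: rhs holds; lhs holds on [2,2]. k = 1.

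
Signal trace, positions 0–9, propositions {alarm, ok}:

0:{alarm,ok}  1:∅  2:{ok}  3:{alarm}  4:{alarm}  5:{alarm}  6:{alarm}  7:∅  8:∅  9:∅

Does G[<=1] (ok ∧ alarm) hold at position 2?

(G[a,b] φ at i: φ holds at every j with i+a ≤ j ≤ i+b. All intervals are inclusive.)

False

Check (ok ∧ alarm) at every j in [2,3]:
  j=2: false
  j=3: false
Fails at j=2 → formula fails.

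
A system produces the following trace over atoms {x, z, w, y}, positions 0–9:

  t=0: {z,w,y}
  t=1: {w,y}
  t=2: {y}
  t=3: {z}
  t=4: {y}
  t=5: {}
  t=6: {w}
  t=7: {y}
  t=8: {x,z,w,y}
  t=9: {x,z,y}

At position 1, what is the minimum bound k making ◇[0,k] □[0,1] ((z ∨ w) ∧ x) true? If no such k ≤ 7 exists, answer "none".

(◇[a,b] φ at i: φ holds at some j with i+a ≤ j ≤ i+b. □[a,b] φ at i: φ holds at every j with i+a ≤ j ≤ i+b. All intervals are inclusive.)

7

Scan j = 1,2,… for □[0,1] ((z ∨ w) ∧ x):
  j=1: fails
  j=2: fails
  j=3: fails
  j=4: fails
  j=5: fails
  j=6: fails
  j=7: fails
  j=8: holds
First hit at j=8, so smallest k = 8-1 = 7.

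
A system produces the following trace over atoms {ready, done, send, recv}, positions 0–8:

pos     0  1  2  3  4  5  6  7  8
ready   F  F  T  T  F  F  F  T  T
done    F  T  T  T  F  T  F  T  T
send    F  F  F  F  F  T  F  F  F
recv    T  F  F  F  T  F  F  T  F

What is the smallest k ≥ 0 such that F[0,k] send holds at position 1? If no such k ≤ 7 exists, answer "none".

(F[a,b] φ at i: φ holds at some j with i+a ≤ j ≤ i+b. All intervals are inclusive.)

Scan j = 1,2,… for send:
  j=1: fails
  j=2: fails
  j=3: fails
  j=4: fails
  j=5: holds
First hit at j=5, so smallest k = 5-1 = 4.

4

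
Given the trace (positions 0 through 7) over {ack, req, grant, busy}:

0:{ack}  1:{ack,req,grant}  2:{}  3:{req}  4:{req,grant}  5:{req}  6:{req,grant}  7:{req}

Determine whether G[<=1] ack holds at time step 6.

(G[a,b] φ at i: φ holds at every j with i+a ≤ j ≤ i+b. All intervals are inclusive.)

Does not hold

Check ack at every j in [6,7]:
  j=6: false
  j=7: false
Fails at j=6 → formula fails.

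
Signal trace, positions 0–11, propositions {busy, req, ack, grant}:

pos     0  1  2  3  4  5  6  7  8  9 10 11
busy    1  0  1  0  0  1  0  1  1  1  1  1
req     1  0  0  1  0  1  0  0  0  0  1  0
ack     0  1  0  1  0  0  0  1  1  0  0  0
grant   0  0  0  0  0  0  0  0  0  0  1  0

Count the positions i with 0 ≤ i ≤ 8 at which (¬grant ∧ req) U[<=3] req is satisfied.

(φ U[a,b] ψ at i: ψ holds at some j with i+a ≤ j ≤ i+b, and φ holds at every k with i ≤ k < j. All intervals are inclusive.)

3

Evaluate at each i in [0,8]:
  i=0: ✓ (rhs at j=0)
  i=1: ✗ (lhs fails at k=1 before rhs at j=3)
  i=2: ✗ (lhs fails at k=2 before rhs at j=3)
  i=3: ✓ (rhs at j=3)
  i=4: ✗ (lhs fails at k=4 before rhs at j=5)
  i=5: ✓ (rhs at j=5)
  i=6: ✗ (no rhs in [6,9])
  i=7: ✗ (lhs fails at k=7 before rhs at j=10)
  i=8: ✗ (lhs fails at k=8 before rhs at j=10)
Positions where it holds: {0, 3, 5} → 3.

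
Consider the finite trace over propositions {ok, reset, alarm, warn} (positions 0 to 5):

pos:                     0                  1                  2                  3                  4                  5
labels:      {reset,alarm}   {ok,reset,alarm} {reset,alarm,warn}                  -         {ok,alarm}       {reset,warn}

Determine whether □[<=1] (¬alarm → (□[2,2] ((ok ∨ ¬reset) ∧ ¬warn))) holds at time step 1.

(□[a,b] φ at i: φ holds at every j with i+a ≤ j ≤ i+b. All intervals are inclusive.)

Holds

Check (¬alarm → (□[2,2] ((ok ∨ ¬reset) ∧ ¬warn))) at every j in [1,2]:
  j=1: antecedent false → ✓
  j=2: antecedent false → ✓
All positions satisfy it → formula holds.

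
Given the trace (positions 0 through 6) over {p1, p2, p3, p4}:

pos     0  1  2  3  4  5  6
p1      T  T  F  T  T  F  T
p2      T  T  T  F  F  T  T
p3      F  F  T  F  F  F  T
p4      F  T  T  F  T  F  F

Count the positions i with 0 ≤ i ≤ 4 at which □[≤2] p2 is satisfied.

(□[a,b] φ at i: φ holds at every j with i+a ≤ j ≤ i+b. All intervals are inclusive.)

1

Evaluate at each i in [0,4]:
  i=0: ✓ (all of [0,2])
  i=1: ✗ (fails at j=3)
  i=2: ✗ (fails at j=3)
  i=3: ✗ (fails at j=3)
  i=4: ✗ (fails at j=4)
Positions where it holds: {0} → 1.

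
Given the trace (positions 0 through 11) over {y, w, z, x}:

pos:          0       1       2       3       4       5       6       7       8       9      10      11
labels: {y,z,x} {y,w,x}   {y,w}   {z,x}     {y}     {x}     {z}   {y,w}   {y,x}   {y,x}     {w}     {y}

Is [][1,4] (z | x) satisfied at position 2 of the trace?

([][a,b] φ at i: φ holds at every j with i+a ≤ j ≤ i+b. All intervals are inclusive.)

Check (z | x) at every j in [3,6]:
  j=3: true
  j=4: false
  j=5: true
  j=6: true
Fails at j=4 → formula fails.

False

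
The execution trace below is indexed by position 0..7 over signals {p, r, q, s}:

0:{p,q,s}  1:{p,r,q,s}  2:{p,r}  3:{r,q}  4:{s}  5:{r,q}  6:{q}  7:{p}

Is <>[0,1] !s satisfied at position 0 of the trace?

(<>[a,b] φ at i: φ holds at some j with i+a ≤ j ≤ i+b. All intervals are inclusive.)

Check !s at each j in [0,1]:
  j=0: false
  j=1: false
No position in the window satisfies it → formula fails.

Does not hold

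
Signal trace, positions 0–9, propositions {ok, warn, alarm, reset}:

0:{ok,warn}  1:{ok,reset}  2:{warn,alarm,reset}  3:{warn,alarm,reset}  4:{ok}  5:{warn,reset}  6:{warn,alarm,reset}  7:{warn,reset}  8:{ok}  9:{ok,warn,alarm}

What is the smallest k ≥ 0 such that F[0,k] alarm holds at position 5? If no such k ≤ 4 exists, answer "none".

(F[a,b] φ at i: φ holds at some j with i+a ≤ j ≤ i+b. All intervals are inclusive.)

Scan j = 5,6,… for alarm:
  j=5: fails
  j=6: holds
First hit at j=6, so smallest k = 6-5 = 1.

1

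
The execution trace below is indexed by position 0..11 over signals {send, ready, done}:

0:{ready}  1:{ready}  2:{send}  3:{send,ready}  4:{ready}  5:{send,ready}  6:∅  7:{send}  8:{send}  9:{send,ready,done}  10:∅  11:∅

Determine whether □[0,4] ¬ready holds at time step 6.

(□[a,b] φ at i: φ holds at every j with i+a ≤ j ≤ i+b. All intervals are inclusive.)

Check ¬ready at every j in [6,10]:
  j=6: true
  j=7: true
  j=8: true
  j=9: false
  j=10: true
Fails at j=9 → formula fails.

Does not hold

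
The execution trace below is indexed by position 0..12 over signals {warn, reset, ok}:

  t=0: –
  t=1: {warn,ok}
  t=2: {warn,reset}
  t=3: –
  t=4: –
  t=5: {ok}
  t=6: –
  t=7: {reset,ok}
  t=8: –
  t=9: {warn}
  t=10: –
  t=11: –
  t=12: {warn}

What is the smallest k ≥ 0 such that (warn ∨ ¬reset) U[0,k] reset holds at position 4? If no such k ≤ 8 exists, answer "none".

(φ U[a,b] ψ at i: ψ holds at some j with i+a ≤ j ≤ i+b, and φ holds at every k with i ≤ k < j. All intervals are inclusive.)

3

Need earliest j ≥ 4 with reset, and (warn ∨ ¬reset) at every k in [4,j-1].
  j=4: rhs fails.
  j=5: rhs fails.
  j=6: rhs fails.
  j=7: rhs holds; lhs holds on [4,6]. k = 3.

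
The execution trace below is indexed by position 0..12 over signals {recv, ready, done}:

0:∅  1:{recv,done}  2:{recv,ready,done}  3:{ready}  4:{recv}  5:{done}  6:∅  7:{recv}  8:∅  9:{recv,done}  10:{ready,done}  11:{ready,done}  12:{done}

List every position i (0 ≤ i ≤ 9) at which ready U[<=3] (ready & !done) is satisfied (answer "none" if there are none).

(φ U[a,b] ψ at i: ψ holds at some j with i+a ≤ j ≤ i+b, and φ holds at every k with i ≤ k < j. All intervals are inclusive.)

Evaluate at each i in [0,9]:
  i=0: ✗ (lhs fails at k=0 before rhs at j=3)
  i=1: ✗ (lhs fails at k=1 before rhs at j=3)
  i=2: ✓ (rhs at j=3; lhs holds on [2,2])
  i=3: ✓ (rhs at j=3)
  i=4: ✗ (no rhs in [4,7])
  i=5: ✗ (no rhs in [5,8])
  i=6: ✗ (no rhs in [6,9])
  i=7: ✗ (no rhs in [7,10])
  i=8: ✗ (no rhs in [8,11])
  i=9: ✗ (no rhs in [9,12])

2, 3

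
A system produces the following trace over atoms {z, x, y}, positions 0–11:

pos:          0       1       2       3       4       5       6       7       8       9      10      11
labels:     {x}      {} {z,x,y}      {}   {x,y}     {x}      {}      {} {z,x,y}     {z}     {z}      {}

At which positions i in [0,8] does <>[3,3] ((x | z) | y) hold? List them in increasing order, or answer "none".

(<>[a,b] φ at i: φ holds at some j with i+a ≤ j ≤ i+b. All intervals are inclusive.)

1, 2, 5, 6, 7

Evaluate at each i in [0,8]:
  i=0: ✗ (none in [3,3])
  i=1: ✓ (witness j=4)
  i=2: ✓ (witness j=5)
  i=3: ✗ (none in [6,6])
  i=4: ✗ (none in [7,7])
  i=5: ✓ (witness j=8)
  i=6: ✓ (witness j=9)
  i=7: ✓ (witness j=10)
  i=8: ✗ (none in [11,11])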